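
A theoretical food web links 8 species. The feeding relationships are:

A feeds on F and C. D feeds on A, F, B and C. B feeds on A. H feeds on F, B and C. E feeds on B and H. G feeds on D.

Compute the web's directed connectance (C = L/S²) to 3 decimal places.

C = 0.203

The web has S = 8 species and L = 13 feeding links.
C = L / S² = 13 / 64 = 0.2031 ≈ 0.203.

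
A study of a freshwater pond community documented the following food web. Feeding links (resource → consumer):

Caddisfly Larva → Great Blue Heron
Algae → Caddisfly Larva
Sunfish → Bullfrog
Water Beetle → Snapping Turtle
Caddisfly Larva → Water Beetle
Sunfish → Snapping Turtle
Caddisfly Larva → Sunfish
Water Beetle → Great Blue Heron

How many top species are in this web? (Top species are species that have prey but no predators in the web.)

3

Top species (has prey, but nothing eats it): Bullfrog, Snapping Turtle, Great Blue Heron.
Count: 3.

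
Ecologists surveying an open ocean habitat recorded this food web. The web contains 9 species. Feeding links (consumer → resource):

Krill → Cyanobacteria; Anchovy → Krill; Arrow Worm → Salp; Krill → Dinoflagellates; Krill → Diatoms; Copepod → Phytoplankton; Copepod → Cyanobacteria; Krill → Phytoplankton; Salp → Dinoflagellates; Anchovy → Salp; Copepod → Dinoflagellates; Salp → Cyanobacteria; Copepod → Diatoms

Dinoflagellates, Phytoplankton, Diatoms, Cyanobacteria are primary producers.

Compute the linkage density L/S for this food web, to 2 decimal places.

L/S = 1.44

There are L = 13 links among S = 9 species.
L/S = 13/9 = 1.4444 ≈ 1.44.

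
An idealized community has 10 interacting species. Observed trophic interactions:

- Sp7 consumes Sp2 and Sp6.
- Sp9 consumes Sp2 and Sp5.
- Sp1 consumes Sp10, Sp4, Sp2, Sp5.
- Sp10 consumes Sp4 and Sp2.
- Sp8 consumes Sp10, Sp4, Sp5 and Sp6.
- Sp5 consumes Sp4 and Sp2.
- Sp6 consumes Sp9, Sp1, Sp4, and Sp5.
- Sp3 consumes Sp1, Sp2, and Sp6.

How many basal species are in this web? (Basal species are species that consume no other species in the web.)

Basal species (no prey listed): Sp2, Sp4.
Count: 2.

2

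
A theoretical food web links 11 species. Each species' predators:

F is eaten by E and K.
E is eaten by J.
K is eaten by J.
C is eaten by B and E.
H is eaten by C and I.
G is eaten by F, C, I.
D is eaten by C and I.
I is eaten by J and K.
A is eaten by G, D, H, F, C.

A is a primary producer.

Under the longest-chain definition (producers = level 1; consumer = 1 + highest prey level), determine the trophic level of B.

A is a producer → level 1.
H eats A → level 2.
C eats H (level 2); other prey at levels: A 1, G 2, D 2 → level 3.
B eats C → level 4.

Trophic level 4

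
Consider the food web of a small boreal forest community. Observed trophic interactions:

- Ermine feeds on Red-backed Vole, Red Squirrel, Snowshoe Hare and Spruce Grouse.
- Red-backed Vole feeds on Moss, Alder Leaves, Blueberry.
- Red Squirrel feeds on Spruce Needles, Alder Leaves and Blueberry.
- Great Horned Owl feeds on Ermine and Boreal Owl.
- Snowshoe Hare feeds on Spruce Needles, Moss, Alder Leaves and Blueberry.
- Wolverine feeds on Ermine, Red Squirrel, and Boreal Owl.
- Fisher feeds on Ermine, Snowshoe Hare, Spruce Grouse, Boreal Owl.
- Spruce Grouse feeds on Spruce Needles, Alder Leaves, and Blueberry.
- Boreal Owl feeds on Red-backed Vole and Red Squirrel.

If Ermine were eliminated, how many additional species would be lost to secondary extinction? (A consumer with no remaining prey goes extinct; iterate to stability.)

Remove Ermine.
Every predator of it retains at least one other prey: Great Horned Owl still has Boreal Owl; Wolverine still has Red Squirrel, Boreal Owl; Fisher still has Snowshoe Hare, Spruce Grouse, Boreal Owl.
No consumer loses all prey, so no secondary extinctions occur.

0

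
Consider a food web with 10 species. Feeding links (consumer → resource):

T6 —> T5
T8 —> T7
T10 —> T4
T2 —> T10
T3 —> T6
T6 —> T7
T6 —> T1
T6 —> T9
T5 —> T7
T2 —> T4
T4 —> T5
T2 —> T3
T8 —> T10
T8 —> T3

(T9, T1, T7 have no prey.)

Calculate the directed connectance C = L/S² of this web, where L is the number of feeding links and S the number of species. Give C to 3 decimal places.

C = 0.140

The web has S = 10 species and L = 14 feeding links.
C = L / S² = 14 / 100 = 0.1400 ≈ 0.140.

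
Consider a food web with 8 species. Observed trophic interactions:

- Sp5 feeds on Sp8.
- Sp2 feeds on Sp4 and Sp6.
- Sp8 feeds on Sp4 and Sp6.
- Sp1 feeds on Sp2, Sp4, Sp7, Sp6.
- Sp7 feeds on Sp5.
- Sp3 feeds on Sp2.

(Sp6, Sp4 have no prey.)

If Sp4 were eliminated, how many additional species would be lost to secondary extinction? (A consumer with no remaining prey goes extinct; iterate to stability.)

0

Remove Sp4.
Every predator of it retains at least one other prey: Sp2 still has Sp6; Sp8 still has Sp6; Sp1 still has Sp6, Sp2, Sp7.
No consumer loses all prey, so no secondary extinctions occur.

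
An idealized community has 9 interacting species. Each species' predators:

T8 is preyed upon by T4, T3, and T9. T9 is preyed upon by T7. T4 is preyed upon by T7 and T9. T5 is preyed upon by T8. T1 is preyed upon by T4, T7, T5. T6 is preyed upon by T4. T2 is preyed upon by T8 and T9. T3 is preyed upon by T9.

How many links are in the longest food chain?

One longest chain: T1 → T5 → T8 → T4 → T9 → T7.
It has 6 species and 5 links.

5 links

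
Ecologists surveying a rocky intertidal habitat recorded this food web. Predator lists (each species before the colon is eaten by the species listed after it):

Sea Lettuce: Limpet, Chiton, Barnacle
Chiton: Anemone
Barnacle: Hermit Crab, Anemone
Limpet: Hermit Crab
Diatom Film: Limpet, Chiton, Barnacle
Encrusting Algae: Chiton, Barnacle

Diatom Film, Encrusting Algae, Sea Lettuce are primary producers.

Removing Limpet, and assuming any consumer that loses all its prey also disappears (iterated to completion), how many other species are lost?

0

Remove Limpet.
Every predator of it retains at least one other prey: Hermit Crab still has Barnacle.
No consumer loses all prey, so no secondary extinctions occur.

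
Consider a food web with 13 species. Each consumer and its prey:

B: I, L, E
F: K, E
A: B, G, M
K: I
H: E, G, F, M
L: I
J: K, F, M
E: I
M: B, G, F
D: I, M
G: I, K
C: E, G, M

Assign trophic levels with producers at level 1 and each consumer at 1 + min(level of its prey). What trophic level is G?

I is a producer → level 1.
G eats I → level 2.

Trophic level 2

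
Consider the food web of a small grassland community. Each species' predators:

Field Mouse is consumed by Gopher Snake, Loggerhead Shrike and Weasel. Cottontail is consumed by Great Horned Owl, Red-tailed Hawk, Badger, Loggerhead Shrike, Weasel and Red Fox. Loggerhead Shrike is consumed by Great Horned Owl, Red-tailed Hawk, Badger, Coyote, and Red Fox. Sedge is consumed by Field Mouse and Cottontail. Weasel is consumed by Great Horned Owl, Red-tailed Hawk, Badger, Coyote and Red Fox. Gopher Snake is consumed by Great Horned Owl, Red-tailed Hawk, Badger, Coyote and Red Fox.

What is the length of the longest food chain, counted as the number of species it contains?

One longest chain: Sedge → Field Mouse → Loggerhead Shrike → Badger.
It has 4 species and 3 links.

4 species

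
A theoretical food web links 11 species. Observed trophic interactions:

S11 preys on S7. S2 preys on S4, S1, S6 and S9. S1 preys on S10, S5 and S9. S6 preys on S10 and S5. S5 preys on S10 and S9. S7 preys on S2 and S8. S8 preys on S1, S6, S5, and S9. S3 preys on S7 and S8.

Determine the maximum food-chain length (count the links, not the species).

5 links

One longest chain: S9 → S5 → S1 → S8 → S7 → S3.
It has 6 species and 5 links.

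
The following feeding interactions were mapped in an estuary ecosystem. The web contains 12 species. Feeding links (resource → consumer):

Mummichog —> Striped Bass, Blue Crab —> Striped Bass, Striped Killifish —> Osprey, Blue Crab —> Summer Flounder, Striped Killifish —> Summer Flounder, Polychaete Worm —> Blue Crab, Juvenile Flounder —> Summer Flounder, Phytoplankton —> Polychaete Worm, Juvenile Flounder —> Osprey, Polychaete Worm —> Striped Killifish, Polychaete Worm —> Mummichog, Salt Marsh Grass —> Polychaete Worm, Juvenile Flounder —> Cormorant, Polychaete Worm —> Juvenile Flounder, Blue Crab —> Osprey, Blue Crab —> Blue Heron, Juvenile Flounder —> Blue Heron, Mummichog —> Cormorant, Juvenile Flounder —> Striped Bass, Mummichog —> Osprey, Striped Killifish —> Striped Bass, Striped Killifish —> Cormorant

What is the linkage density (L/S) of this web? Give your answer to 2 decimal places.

L/S = 1.83

There are L = 22 links among S = 12 species.
L/S = 22/12 = 1.8333 ≈ 1.83.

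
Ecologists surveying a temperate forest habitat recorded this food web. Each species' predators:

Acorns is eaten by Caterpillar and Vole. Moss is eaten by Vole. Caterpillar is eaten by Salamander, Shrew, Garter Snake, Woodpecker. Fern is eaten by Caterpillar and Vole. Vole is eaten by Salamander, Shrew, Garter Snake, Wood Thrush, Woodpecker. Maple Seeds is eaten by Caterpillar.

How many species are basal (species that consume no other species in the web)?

4

Basal species (no prey listed): Moss, Maple Seeds, Acorns, Fern.
Count: 4.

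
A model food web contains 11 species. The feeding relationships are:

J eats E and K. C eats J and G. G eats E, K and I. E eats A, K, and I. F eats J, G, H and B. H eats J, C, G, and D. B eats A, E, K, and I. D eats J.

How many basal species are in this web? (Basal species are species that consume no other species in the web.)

3

Basal species (no prey listed): A, K, I.
Count: 3.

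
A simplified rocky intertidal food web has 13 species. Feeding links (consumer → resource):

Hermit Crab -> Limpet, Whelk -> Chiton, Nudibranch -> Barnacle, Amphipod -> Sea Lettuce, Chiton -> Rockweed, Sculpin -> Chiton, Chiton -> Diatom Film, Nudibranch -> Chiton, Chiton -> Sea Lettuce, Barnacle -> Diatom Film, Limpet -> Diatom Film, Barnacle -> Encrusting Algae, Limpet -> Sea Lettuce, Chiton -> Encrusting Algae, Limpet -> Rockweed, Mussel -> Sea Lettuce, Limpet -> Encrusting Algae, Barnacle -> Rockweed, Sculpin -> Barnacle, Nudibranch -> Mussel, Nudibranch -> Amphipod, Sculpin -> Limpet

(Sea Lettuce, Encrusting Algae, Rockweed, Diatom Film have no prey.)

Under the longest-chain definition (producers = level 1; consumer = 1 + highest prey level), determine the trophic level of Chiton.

Sea Lettuce is a producer → level 1.
Chiton eats Sea Lettuce (level 1); other prey at levels: Encrusting Algae 1, Rockweed 1, Diatom Film 1 → level 2.

Trophic level 2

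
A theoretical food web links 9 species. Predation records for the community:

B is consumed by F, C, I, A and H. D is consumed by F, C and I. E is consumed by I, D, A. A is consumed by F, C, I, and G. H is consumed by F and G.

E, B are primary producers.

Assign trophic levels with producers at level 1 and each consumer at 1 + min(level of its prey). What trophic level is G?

E is a producer → level 1.
A eats E → level 2.
G eats A → level 3.
No prey of G is below level 2, so 3 is the minimum.

Trophic level 3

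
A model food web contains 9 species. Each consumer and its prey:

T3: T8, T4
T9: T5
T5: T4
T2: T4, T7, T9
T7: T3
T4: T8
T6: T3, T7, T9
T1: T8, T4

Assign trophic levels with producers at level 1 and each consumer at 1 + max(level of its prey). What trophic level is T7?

Trophic level 4

T8 is a producer → level 1.
T4 eats T8 → level 2.
T3 eats T4 (level 2); other prey at levels: T8 1 → level 3.
T7 eats T3 → level 4.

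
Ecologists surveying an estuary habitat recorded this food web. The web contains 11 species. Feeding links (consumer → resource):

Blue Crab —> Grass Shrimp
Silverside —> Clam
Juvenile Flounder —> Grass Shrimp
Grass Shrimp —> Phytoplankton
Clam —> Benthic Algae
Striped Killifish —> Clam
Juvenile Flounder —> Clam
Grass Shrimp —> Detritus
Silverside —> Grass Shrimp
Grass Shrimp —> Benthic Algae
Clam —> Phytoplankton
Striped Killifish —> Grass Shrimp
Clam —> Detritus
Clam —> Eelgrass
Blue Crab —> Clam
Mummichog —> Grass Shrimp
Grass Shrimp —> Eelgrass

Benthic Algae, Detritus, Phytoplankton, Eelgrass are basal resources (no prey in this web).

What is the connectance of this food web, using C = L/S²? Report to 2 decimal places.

C = 0.14

The web has S = 11 species and L = 17 feeding links.
C = L / S² = 17 / 121 = 0.1405 ≈ 0.14.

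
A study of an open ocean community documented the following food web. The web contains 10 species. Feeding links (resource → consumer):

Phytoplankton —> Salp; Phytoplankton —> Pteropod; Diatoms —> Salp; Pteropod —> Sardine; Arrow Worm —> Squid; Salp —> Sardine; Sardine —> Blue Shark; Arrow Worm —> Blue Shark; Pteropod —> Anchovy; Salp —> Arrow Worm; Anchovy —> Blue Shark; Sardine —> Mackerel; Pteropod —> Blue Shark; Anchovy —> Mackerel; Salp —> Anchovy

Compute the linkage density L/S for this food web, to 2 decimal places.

L/S = 1.50

There are L = 15 links among S = 10 species.
L/S = 15/10 = 1.5000 ≈ 1.50.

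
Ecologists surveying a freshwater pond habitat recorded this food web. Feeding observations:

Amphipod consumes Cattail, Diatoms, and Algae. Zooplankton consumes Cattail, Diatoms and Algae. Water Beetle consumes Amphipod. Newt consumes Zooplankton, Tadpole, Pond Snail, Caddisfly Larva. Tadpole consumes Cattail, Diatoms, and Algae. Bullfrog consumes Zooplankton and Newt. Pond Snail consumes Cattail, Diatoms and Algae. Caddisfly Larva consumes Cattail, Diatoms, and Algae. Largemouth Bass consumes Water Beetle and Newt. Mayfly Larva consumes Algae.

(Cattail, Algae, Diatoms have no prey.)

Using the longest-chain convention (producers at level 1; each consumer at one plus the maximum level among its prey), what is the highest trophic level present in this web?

Producers (level 1): Cattail, Algae, Diatoms.
Cattail → Caddisfly Larva → Newt → Bullfrog gives Bullfrog level 4.
No species has a prey at level 4, so no species reaches level 5.

4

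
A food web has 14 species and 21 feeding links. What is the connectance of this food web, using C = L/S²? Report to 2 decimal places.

C = 0.11

The web has S = 14 species and L = 21 feeding links.
C = L / S² = 21 / 196 = 0.1071 ≈ 0.11.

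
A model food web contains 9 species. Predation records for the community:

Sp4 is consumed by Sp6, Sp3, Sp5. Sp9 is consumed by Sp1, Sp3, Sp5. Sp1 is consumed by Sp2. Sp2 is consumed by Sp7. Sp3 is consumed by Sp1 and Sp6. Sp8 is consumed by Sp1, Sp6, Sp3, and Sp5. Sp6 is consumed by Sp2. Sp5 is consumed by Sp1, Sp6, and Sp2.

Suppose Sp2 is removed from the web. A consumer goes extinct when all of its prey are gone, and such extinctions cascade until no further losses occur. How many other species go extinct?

1

Remove Sp2.
Round 1: Sp7 (all prey gone) → extinct.
No further losses. Total secondary extinctions: 1.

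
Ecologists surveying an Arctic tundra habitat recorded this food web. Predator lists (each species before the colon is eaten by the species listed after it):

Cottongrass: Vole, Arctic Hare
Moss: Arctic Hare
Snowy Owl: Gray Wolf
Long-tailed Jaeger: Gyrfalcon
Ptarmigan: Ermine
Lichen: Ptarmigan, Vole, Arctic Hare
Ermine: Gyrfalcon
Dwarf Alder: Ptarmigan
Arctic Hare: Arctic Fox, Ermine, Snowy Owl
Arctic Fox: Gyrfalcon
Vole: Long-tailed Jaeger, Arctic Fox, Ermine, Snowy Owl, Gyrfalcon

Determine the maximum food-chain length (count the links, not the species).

One longest chain: Cottongrass → Vole → Arctic Fox → Gyrfalcon.
It has 4 species and 3 links.

3 links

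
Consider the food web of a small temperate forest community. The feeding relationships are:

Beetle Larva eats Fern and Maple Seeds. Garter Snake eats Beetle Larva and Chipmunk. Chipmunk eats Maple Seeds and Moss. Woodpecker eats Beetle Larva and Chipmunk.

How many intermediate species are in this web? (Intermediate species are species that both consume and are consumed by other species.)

Intermediate species (has both prey and predators): Chipmunk, Beetle Larva.
Count: 2.

2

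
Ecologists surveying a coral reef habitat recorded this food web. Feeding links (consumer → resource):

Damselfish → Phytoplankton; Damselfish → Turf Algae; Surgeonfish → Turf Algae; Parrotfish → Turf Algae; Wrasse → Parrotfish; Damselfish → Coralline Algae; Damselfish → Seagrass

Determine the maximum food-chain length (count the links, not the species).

One longest chain: Turf Algae → Parrotfish → Wrasse.
It has 3 species and 2 links.

2 links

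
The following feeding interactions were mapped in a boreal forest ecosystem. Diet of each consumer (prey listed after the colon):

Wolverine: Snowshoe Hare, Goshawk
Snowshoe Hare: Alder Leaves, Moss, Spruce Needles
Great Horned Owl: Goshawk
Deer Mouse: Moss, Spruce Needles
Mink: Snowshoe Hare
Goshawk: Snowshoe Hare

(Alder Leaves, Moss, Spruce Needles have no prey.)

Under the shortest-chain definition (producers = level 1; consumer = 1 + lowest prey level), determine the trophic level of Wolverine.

Alder Leaves is a producer → level 1.
Snowshoe Hare eats Alder Leaves → level 2.
Wolverine eats Snowshoe Hare → level 3.
No prey of Wolverine is below level 2, so 3 is the minimum.

Trophic level 3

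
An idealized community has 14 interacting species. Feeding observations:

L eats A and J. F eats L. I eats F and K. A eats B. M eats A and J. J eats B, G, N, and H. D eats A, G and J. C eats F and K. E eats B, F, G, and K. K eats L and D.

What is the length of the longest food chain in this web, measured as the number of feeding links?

One longest chain: B → A → L → K → C.
It has 5 species and 4 links.

4 links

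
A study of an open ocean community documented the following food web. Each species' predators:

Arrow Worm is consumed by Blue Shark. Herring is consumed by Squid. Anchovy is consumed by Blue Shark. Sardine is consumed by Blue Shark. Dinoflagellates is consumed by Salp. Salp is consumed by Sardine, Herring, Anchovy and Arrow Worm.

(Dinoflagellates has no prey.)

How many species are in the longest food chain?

One longest chain: Dinoflagellates → Salp → Sardine → Blue Shark.
It has 4 species and 3 links.

4 species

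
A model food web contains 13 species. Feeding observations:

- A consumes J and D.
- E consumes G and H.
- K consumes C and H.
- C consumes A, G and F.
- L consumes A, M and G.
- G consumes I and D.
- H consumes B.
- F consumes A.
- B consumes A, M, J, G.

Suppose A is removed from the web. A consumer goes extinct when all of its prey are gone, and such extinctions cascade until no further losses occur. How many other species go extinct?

Remove A.
Round 1: F (all prey gone) → extinct.
No further losses. Total secondary extinctions: 1.

1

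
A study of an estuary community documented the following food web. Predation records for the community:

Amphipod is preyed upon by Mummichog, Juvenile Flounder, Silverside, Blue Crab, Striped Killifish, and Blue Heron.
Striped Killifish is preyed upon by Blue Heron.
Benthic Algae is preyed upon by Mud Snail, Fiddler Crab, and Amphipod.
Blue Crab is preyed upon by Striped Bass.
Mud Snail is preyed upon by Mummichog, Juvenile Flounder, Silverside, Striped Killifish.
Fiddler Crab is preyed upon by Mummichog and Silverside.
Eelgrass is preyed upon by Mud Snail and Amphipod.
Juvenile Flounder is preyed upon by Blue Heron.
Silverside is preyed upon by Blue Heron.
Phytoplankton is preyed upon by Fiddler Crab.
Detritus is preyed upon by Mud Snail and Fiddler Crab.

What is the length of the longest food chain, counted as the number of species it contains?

4 species

One longest chain: Benthic Algae → Amphipod → Striped Killifish → Blue Heron.
It has 4 species and 3 links.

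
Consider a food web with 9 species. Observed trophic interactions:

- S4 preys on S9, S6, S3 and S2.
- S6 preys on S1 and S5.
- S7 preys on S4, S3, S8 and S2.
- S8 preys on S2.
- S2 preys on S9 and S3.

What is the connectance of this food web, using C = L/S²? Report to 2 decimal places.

The web has S = 9 species and L = 13 feeding links.
C = L / S² = 13 / 81 = 0.1605 ≈ 0.16.

C = 0.16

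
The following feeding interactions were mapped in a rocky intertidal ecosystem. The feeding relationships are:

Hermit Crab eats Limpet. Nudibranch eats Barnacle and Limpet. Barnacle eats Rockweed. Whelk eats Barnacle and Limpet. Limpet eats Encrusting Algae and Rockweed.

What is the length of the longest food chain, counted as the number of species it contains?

3 species

One longest chain: Encrusting Algae → Limpet → Hermit Crab.
It has 3 species and 2 links.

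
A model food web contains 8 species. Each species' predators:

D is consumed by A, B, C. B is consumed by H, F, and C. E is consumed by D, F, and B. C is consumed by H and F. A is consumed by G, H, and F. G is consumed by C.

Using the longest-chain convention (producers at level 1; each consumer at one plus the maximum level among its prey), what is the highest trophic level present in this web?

6

Producers (level 1): E.
E → D → A → G → C → H gives H level 6.
No species has a prey at level 6, so no species reaches level 7.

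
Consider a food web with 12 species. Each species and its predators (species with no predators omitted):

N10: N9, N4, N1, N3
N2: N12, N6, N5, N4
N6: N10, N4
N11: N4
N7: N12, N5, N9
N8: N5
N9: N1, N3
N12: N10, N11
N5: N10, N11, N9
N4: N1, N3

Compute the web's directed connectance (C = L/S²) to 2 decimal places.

The web has S = 12 species and L = 24 feeding links.
C = L / S² = 24 / 144 = 0.1667 ≈ 0.17.

C = 0.17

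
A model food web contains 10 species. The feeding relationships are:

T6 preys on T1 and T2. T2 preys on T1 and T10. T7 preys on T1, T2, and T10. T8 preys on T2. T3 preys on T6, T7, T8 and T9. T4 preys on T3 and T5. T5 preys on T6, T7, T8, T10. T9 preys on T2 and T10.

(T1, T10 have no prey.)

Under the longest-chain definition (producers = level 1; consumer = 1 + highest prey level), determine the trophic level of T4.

Trophic level 5

T1 is a producer → level 1.
T2 eats T1 (level 1); other prey at levels: T10 1 → level 2.
T7 eats T2 (level 2); other prey at levels: T1 1, T10 1 → level 3.
T5 eats T7 (level 3); other prey at levels: T10 1, T8 3, T6 3 → level 4.
T4 eats T5 (level 4); other prey at levels: T3 4 → level 5.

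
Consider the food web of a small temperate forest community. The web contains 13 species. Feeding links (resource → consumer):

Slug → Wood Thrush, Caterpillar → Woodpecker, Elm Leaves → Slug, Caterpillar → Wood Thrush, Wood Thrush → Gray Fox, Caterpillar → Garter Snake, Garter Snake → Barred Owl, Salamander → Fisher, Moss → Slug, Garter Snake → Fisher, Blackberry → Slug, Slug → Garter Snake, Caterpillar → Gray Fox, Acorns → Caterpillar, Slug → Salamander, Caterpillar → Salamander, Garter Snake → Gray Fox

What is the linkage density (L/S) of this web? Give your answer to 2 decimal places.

There are L = 17 links among S = 13 species.
L/S = 17/13 = 1.3077 ≈ 1.31.

L/S = 1.31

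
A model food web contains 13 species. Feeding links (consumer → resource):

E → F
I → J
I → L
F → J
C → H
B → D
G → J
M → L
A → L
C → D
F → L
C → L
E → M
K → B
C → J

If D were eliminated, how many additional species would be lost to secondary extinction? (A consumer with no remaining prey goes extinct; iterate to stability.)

Remove D.
Round 1: B (all prey gone) → extinct.
Round 2: K (all prey gone) → extinct.
No further losses. Total secondary extinctions: 2.

2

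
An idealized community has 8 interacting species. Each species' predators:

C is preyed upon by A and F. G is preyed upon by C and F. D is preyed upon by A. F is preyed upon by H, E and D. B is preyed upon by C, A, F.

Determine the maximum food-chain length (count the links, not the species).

One longest chain: B → C → F → D → A.
It has 5 species and 4 links.

4 links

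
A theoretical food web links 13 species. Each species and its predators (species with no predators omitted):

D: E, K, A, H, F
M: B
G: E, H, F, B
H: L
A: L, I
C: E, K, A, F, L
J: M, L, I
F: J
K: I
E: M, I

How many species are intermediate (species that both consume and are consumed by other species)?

7

Intermediate species (has both prey and predators): E, K, A, H, F, J, M.
Count: 7.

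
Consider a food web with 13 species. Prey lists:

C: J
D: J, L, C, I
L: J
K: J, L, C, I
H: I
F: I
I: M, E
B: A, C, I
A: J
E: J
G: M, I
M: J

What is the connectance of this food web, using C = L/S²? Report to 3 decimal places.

The web has S = 13 species and L = 22 feeding links.
C = L / S² = 22 / 169 = 0.1302 ≈ 0.130.

C = 0.130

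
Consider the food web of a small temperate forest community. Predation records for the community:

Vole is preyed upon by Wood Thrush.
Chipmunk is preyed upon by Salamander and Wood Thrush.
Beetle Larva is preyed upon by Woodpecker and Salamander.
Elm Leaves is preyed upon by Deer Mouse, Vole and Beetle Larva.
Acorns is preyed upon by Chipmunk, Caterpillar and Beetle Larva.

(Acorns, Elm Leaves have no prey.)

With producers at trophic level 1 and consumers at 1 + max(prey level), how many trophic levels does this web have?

3

Producers (level 1): Acorns, Elm Leaves.
Acorns → Beetle Larva → Woodpecker gives Woodpecker level 3.
No species has a prey at level 3, so no species reaches level 4.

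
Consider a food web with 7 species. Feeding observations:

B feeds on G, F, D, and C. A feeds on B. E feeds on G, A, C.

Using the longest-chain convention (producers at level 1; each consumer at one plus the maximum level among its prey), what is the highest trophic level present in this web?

Producers (level 1): G, D, C, F.
G → B → A → E gives E level 4.
No species has a prey at level 4, so no species reaches level 5.

4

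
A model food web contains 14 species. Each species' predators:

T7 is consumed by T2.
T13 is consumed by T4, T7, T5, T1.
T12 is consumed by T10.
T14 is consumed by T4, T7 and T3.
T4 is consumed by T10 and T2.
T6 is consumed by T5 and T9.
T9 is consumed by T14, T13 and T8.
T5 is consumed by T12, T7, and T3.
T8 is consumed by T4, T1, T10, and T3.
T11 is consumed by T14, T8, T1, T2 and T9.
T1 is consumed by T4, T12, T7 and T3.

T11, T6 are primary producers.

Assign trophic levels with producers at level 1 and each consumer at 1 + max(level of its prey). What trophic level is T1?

Trophic level 4

T11 is a producer → level 1.
T9 eats T11 (level 1); other prey at levels: T6 1 → level 2.
T8 eats T9 (level 2); other prey at levels: T11 1 → level 3.
T1 eats T8 (level 3); other prey at levels: T11 1, T13 3 → level 4.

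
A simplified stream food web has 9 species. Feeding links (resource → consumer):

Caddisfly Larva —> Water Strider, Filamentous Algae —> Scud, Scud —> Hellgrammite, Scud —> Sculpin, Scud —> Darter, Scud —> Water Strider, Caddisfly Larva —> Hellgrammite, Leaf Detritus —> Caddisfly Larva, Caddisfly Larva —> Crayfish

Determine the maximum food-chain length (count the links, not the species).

One longest chain: Leaf Detritus → Caddisfly Larva → Crayfish.
It has 3 species and 2 links.

2 links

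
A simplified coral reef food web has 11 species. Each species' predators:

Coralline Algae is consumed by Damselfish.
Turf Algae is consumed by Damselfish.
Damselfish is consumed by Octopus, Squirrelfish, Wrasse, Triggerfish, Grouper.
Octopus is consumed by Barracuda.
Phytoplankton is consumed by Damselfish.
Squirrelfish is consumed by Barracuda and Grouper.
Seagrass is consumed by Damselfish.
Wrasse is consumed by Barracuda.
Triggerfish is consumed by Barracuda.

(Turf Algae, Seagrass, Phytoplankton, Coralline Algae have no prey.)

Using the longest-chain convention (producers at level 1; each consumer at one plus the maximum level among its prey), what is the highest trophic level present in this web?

4

Producers (level 1): Turf Algae, Seagrass, Phytoplankton, Coralline Algae.
Turf Algae → Damselfish → Octopus → Barracuda gives Barracuda level 4.
No species has a prey at level 4, so no species reaches level 5.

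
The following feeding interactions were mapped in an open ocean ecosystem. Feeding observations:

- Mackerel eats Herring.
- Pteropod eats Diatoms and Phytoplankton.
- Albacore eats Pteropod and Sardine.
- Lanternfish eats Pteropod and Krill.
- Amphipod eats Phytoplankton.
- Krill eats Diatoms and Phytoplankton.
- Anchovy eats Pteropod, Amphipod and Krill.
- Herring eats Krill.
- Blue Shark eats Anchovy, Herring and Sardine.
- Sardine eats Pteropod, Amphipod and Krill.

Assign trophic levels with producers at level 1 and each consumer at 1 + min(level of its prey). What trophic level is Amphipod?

Phytoplankton is a producer → level 1.
Amphipod eats Phytoplankton → level 2.

Trophic level 2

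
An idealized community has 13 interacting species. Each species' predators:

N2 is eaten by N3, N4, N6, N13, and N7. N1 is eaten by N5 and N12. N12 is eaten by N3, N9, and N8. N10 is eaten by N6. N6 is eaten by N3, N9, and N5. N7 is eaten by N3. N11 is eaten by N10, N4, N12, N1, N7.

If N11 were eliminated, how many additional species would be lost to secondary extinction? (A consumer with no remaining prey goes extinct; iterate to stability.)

Remove N11.
Round 1: N1 (all prey gone), N10 (all prey gone) → extinct.
Round 2: N12 (all prey gone) → extinct.
Round 3: N8 (all prey gone) → extinct.
No further losses. Total secondary extinctions: 4.

4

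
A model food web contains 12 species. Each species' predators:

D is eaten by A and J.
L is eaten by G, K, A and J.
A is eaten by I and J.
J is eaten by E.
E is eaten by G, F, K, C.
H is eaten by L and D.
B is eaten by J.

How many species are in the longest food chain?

6 species

One longest chain: H → D → A → J → E → G.
It has 6 species and 5 links.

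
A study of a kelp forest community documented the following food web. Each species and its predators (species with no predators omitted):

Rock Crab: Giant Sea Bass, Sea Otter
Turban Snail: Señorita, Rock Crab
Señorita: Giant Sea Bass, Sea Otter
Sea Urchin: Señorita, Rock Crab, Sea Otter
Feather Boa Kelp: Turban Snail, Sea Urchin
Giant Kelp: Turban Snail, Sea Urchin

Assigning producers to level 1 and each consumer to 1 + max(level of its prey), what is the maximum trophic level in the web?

Producers (level 1): Giant Kelp, Feather Boa Kelp.
Giant Kelp → Turban Snail → Señorita → Sea Otter gives Sea Otter level 4.
No species has a prey at level 4, so no species reaches level 5.

4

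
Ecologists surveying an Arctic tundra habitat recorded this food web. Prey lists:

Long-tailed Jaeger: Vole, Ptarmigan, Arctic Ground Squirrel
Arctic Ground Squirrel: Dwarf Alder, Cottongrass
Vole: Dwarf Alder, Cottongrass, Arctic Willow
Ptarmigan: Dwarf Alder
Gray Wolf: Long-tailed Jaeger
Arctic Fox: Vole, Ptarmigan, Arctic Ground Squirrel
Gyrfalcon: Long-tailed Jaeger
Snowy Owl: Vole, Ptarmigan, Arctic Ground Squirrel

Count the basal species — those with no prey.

3

Basal species (no prey listed): Dwarf Alder, Cottongrass, Arctic Willow.
Count: 3.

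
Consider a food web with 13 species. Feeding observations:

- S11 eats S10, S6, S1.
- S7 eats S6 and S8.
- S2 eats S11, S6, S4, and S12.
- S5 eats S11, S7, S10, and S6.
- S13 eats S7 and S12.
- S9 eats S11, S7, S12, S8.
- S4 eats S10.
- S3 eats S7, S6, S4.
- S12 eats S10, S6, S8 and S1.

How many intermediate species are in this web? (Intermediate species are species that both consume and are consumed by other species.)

4

Intermediate species (has both prey and predators): S7, S11, S12, S4.
Count: 4.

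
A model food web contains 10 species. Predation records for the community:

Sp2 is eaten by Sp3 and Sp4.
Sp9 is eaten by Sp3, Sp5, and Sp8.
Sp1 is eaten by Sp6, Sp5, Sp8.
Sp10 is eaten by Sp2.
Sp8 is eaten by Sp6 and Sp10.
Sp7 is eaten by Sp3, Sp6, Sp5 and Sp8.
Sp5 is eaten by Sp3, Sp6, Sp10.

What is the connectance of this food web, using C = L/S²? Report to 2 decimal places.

The web has S = 10 species and L = 18 feeding links.
C = L / S² = 18 / 100 = 0.1800 ≈ 0.18.

C = 0.18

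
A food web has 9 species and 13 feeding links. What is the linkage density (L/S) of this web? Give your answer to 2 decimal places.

L/S = 1.44

There are L = 13 links among S = 9 species.
L/S = 13/9 = 1.4444 ≈ 1.44.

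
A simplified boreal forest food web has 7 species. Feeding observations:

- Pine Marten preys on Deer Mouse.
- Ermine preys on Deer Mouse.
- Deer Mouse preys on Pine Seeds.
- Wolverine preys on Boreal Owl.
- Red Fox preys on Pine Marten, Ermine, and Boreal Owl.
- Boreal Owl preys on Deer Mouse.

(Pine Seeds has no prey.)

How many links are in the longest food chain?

3 links

One longest chain: Pine Seeds → Deer Mouse → Boreal Owl → Wolverine.
It has 4 species and 3 links.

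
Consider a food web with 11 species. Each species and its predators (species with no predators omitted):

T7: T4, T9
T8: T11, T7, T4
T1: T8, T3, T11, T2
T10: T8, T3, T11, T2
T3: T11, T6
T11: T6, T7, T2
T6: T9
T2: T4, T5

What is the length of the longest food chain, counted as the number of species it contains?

5 species

One longest chain: T1 → T8 → T11 → T7 → T4.
It has 5 species and 4 links.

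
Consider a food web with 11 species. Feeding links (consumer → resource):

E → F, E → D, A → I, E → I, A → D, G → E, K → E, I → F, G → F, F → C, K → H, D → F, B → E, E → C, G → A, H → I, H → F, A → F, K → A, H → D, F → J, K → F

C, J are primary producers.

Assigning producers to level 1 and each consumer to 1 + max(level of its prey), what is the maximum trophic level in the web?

5

Producers (level 1): C, J.
C → F → I → A → K gives K level 5.
No species has a prey at level 5, so no species reaches level 6.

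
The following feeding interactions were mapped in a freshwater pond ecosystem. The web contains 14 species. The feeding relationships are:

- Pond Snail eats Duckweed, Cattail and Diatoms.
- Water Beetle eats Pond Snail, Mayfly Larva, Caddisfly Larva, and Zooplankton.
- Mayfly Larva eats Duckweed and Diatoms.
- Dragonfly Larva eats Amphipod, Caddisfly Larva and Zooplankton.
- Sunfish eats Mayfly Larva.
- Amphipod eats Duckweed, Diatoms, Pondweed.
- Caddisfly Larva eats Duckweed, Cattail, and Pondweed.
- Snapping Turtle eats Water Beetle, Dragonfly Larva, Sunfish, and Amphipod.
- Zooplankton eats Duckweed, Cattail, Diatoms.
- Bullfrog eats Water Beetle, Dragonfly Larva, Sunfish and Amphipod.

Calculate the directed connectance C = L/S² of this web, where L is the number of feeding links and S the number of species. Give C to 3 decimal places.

C = 0.153

The web has S = 14 species and L = 30 feeding links.
C = L / S² = 30 / 196 = 0.1531 ≈ 0.153.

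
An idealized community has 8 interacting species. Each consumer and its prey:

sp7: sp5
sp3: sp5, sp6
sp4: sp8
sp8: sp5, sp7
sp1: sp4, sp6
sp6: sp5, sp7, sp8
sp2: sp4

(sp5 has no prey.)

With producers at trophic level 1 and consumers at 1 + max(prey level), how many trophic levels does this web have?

5

Producers (level 1): sp5.
sp5 → sp7 → sp8 → sp4 → sp1 gives sp1 level 5.
No species has a prey at level 5, so no species reaches level 6.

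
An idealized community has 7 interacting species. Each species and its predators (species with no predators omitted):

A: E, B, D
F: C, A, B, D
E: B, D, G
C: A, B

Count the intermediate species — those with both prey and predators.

3

Intermediate species (has both prey and predators): C, A, E.
Count: 3.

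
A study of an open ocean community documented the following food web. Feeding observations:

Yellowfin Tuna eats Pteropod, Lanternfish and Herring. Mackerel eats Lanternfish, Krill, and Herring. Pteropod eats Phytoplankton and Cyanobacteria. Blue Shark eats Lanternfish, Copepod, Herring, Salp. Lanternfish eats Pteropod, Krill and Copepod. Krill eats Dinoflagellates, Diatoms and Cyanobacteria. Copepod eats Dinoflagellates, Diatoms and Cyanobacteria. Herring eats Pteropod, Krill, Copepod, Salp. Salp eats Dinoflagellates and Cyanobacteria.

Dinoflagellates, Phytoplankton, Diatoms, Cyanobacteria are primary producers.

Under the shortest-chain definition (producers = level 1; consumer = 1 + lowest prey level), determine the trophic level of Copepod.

Trophic level 2

Dinoflagellates is a producer → level 1.
Copepod eats Dinoflagellates → level 2.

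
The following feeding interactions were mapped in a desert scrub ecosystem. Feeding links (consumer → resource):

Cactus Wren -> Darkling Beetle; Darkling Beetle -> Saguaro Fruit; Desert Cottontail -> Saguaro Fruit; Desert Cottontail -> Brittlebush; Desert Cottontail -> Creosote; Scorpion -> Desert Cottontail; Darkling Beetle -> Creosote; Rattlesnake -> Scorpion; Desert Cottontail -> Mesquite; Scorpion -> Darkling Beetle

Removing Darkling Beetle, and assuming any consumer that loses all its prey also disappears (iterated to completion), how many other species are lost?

Remove Darkling Beetle.
Round 1: Cactus Wren (all prey gone) → extinct.
No further losses. Total secondary extinctions: 1.

1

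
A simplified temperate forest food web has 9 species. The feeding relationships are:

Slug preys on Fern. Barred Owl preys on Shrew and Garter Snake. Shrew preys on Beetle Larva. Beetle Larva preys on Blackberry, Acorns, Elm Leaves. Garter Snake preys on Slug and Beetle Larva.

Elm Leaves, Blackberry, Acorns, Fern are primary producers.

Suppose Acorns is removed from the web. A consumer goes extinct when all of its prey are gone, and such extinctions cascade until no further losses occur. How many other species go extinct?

Remove Acorns.
Every predator of it retains at least one other prey: Beetle Larva still has Elm Leaves, Blackberry.
No consumer loses all prey, so no secondary extinctions occur.

0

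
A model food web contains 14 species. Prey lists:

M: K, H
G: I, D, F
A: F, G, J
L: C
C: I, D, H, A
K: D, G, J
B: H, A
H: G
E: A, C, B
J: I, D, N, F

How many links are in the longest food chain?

4 links

One longest chain: I → G → A → C → E.
It has 5 species and 4 links.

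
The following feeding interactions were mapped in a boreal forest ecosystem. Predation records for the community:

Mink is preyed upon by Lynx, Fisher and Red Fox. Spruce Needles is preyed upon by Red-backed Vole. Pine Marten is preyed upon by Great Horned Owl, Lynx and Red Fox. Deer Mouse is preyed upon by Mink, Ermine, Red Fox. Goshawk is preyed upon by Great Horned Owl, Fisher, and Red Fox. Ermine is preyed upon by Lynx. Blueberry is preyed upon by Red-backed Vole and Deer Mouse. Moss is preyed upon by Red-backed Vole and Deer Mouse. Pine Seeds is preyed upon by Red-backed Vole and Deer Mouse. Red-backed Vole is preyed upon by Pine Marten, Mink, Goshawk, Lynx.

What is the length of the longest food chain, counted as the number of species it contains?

One longest chain: Moss → Red-backed Vole → Mink → Red Fox.
It has 4 species and 3 links.

4 species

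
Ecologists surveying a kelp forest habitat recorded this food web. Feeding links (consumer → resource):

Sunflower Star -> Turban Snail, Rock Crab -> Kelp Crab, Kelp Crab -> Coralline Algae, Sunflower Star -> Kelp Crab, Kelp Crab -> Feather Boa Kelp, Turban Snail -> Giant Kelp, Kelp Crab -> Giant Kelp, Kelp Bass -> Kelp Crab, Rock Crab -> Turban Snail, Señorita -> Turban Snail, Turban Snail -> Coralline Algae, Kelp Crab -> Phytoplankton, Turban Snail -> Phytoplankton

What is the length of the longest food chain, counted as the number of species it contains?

One longest chain: Coralline Algae → Kelp Crab → Kelp Bass.
It has 3 species and 2 links.

3 species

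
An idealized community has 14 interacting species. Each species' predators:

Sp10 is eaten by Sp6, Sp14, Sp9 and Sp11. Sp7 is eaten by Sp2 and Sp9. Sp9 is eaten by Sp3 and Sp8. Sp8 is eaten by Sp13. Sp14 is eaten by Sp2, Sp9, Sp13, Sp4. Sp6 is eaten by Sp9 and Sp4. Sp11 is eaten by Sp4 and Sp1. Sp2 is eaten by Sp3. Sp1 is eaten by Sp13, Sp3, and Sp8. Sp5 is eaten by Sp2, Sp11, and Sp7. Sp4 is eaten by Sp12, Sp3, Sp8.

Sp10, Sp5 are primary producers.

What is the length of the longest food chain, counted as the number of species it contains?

5 species

One longest chain: Sp10 → Sp11 → Sp1 → Sp8 → Sp13.
It has 5 species and 4 links.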